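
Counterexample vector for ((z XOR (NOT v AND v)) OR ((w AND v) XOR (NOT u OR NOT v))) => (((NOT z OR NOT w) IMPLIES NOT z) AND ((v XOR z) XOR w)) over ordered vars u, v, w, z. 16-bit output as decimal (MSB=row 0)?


F1 = ((z XOR (NOT v AND v)) OR ((w AND v) XOR (NOT u OR NOT v)))
F2 = (((NOT z OR NOT w) IMPLIES NOT z) AND ((v XOR z) XOR w))
Counterexample to F1=>F2 is where F1=1 and F2=0.
Evaluate each row (bits = u,v,w,z, MSB first):
  row 0 [0000]: F1=1 F2=0 -> F1&~F2 -> 1
  row 1 [0001]: F1=1 F2=0 -> F1&~F2 -> 1
  row 2 [0010]: F1=1 F2=1 -> F1&~F2 -> 0
  row 3 [0011]: F1=1 F2=0 -> F1&~F2 -> 1
  row 4 [0100]: F1=1 F2=1 -> F1&~F2 -> 0
  row 5 [0101]: F1=1 F2=0 -> F1&~F2 -> 1
  row 6 [0110]: F1=0 F2=0 -> F1&~F2 -> 0
  row 7 [0111]: F1=1 F2=1 -> F1&~F2 -> 0
  row 8 [1000]: F1=1 F2=0 -> F1&~F2 -> 1
  row 9 [1001]: F1=1 F2=0 -> F1&~F2 -> 1
  row 10 [1010]: F1=1 F2=1 -> F1&~F2 -> 0
  row 11 [1011]: F1=1 F2=0 -> F1&~F2 -> 1
  row 12 [1100]: F1=0 F2=1 -> F1&~F2 -> 0
  row 13 [1101]: F1=1 F2=0 -> F1&~F2 -> 1
  row 14 [1110]: F1=1 F2=0 -> F1&~F2 -> 1
  row 15 [1111]: F1=1 F2=1 -> F1&~F2 -> 0
Full result column, 4 rows per line (u,v fixed per line; w,z runs 00..11 left to right):
  rows 0-3 [u,v=00]: 1101  = hex D
  rows 4-7 [u,v=01]: 0100  = hex 4
  rows 8-11 [u,v=10]: 1101  = hex D
  rows 12-15 [u,v=11]: 0110  = hex 6
Counterexample vector (row 0 .. row 15) = 1101010011010110
Output column grouped in 4s = 1101 0100 1101 0110 = 0xD4D6
Convert to decimal digit by digit (value = value*16 + digit):
  D -> 13
  13*16 + 4 = 212
  212*16 + 13 (D) = 3405
  3405*16 + 6 = 54486
Decimal = 54486

54486


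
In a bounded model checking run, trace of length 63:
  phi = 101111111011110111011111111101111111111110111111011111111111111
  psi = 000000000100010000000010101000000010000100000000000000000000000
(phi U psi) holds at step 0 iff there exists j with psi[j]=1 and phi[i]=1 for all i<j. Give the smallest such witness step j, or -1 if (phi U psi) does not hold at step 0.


(phi U psi) at 0: need smallest j with psi[j]=1 and phi[i]=1 for all i in [0,j).
Scan from step 0:
  step 0: phi=1, psi=0 -> continue
  step 1: phi=0 -> phi-prefix broken from here
  step 9: psi=1 but phi already failed -> not a witness
  step 13: psi=1 but phi already failed -> not a witness
  step 22: psi=1 but phi already failed -> not a witness
  step 24: psi=1 but phi already failed -> not a witness
  step 26: psi=1 but phi already failed -> not a witness
  step 34: psi=1 but phi already failed -> not a witness
  step 39: psi=1 but phi already failed -> not a witness
  end of trace: no witness -> -1
Witness step = -1

-1


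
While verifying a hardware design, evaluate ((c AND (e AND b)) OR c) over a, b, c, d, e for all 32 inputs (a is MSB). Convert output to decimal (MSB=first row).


Formula: ((c AND (e AND b)) OR c) over a, b, c, d, e (32 rows)
Evaluate each row (bits = a,b,c,d,e, MSB first):
  row 0 [00000]: ((0 AND (0 AND 0)) OR 0) -> 0
  row 1 [00001]: ((0 AND (1 AND 0)) OR 0) -> 0
  row 2 [00010]: ((0 AND (0 AND 0)) OR 0) -> 0
  row 3 [00011]: ((0 AND (1 AND 0)) OR 0) -> 0
  row 4 [00100]: ((1 AND (0 AND 0)) OR 1) -> 1
  row 5 [00101]: ((1 AND (1 AND 0)) OR 1) -> 1
  row 6 [00110]: ((1 AND (0 AND 0)) OR 1) -> 1
  row 7 [00111]: ((1 AND (1 AND 0)) OR 1) -> 1
  row 8 [01000]: ((0 AND (0 AND 1)) OR 0) -> 0
  row 9 [01001]: ((0 AND (1 AND 1)) OR 0) -> 0
  row 10 [01010]: ((0 AND (0 AND 1)) OR 0) -> 0
  row 11 [01011]: ((0 AND (1 AND 1)) OR 0) -> 0
  row 12 [01100]: ((1 AND (0 AND 1)) OR 1) -> 1
  row 13 [01101]: ((1 AND (1 AND 1)) OR 1) -> 1
  row 14 [01110]: ((1 AND (0 AND 1)) OR 1) -> 1
  row 15 [01111]: ((1 AND (1 AND 1)) OR 1) -> 1
  row 16 [10000]: ((0 AND (0 AND 0)) OR 0) -> 0
  row 17 [10001]: ((0 AND (1 AND 0)) OR 0) -> 0
  row 18 [10010]: ((0 AND (0 AND 0)) OR 0) -> 0
  row 19 [10011]: ((0 AND (1 AND 0)) OR 0) -> 0
  row 20 [10100]: ((1 AND (0 AND 0)) OR 1) -> 1
  row 21 [10101]: ((1 AND (1 AND 0)) OR 1) -> 1
  row 22 [10110]: ((1 AND (0 AND 0)) OR 1) -> 1
  row 23 [10111]: ((1 AND (1 AND 0)) OR 1) -> 1
  row 24 [11000]: ((0 AND (0 AND 1)) OR 0) -> 0
  row 25 [11001]: ((0 AND (1 AND 1)) OR 0) -> 0
  row 26 [11010]: ((0 AND (0 AND 1)) OR 0) -> 0
  row 27 [11011]: ((0 AND (1 AND 1)) OR 0) -> 0
  row 28 [11100]: ((1 AND (0 AND 1)) OR 1) -> 1
  row 29 [11101]: ((1 AND (1 AND 1)) OR 1) -> 1
  row 30 [11110]: ((1 AND (0 AND 1)) OR 1) -> 1
  row 31 [11111]: ((1 AND (1 AND 1)) OR 1) -> 1
Full result column, 4 rows per line (a,b,c fixed per line; d,e runs 00..11 left to right):
  rows 0-3 [a,b,c=000]: 0000  = hex 0
  rows 4-7 [a,b,c=001]: 1111  = hex F
  rows 8-11 [a,b,c=010]: 0000  = hex 0
  rows 12-15 [a,b,c=011]: 1111  = hex F
  rows 16-19 [a,b,c=100]: 0000  = hex 0
  rows 20-23 [a,b,c=101]: 1111  = hex F
  rows 24-27 [a,b,c=110]: 0000  = hex 0
  rows 28-31 [a,b,c=111]: 1111  = hex F
Output column (row 0 .. row 31) = 00001111000011110000111100001111
Output column grouped in 4s = 0000 1111 0000 1111 0000 1111 0000 1111 = 0x0F0F0F0F
Convert to decimal digit by digit (value = value*16 + digit):
  0 -> 0
  0*16 + 15 (F) = 15
  15*16 + 0 = 240
  240*16 + 15 (F) = 3855
  3855*16 + 0 = 61680
  61680*16 + 15 (F) = 986895
  986895*16 + 0 = 15790320
  15790320*16 + 15 (F) = 252645135
Decimal = 252645135

252645135


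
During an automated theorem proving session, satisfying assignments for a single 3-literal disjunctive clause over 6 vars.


Step 1: Total=2^6=64
Step 2: Unsat when all 3 false: 2^3=8
Step 3: Sat=64-8=56

56


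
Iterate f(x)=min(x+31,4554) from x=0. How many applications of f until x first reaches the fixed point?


Step 1: x=0, cap=4554, increment=31
Step 2: x grows by 31 each step until capped at 4554; fixed point is x=4554
Step 3: iterations = ceil(4554/31) = 147

147


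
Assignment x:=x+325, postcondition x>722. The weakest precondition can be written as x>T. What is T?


Formula: wp(x:=E, P) = P[E/x] (substitute E for x in postcondition)
Step 1: Postcondition: x>722
Step 2: Substitute x+325 for x: x+325>722
Step 3: Solve for x: x > 722-325 = 397

397


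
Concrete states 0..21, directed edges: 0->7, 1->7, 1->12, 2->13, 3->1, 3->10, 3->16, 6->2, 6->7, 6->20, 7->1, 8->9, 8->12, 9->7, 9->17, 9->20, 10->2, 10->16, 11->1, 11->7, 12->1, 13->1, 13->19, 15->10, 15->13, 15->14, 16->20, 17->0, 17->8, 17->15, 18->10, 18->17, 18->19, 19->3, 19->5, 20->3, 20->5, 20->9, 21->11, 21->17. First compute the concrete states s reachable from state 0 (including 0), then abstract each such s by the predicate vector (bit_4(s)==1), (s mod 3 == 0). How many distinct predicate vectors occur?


BFS from 0:
Concrete reachable: {0, 1, 7, 12}
Abstract via predicates (bit_4(s)==1), (s mod 3 == 0):
  (0,0) <- {1, 7}
  (0,1) <- {0, 12}
Distinct abstract states = 2

2


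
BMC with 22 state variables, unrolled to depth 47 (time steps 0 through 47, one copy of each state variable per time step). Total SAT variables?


BMC unrolls to depth k, creating one copy of each state var for steps 0..k.
Step count = 47 + 1 = 48 (steps 0 through 47)
Vars per step = 22
Total = 22 * 48 = 1056

1056


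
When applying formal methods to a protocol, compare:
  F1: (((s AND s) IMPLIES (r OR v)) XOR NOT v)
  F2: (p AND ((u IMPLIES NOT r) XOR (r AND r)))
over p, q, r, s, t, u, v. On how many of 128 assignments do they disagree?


F1 = (((s AND s) IMPLIES (r OR v)) XOR NOT v)
F2 = (p AND ((u IMPLIES NOT r) XOR (r AND r)))
Evaluate both on each of 128 rows (bits = p,q,r,s,t,u,v):
  row 0 [0000000]: F1=0 F2=0 -> 0
  row 1 [0000001]: F1=1 F2=0 (differ) -> 1
  row 2 [0000010]: F1=0 F2=0 -> 0
  row 3 [0000011]: F1=1 F2=0 (differ) -> 1
  row 4 [0000100]: F1=0 F2=0 -> 0
  (every remaining row is evaluated the same way; all 128 results are listed next)
Full result column, 8 rows per line (p,q,r,s fixed per line; t,u,v runs 000..111 left to right):
  rows 0-7 [p,q,r,s=0000]: 01010101  (ones: 4)
  rows 8-15 [p,q,r,s=0001]: 11111111  (ones: 8)
  rows 16-23 [p,q,r,s=0010]: 01010101  (ones: 4)
  rows 24-31 [p,q,r,s=0011]: 01010101  (ones: 4)
  rows 32-39 [p,q,r,s=0100]: 01010101  (ones: 4)
  rows 40-47 [p,q,r,s=0101]: 11111111  (ones: 8)
  rows 48-55 [p,q,r,s=0110]: 01010101  (ones: 4)
  rows 56-63 [p,q,r,s=0111]: 01010101  (ones: 4)
  rows 64-71 [p,q,r,s=1000]: 10101010  (ones: 4)
  rows 72-79 [p,q,r,s=1001]: 00000000  (ones: 0)
  rows 80-87 [p,q,r,s=1010]: 01100110  (ones: 4)
  rows 88-95 [p,q,r,s=1011]: 01100110  (ones: 4)
  rows 96-103 [p,q,r,s=1100]: 10101010  (ones: 4)
  rows 104-111 [p,q,r,s=1101]: 00000000  (ones: 0)
  rows 112-119 [p,q,r,s=1110]: 01100110  (ones: 4)
  rows 120-127 [p,q,r,s=1111]: 01100110  (ones: 4)
Disagreements = 4+8+4+4+4+8+4+4+4+0+4+4+4+0+4+4 = 64

64


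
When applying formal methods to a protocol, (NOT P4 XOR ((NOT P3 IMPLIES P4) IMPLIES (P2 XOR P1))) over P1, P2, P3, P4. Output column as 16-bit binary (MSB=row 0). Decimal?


Formula: (NOT P4 XOR ((NOT P3 IMPLIES P4) IMPLIES (P2 XOR P1))) over P1, P2, P3, P4 (16 rows)
Evaluate each row (bits = P1,P2,P3,P4, MSB first):
  row 0 [0000]: (NOT 0 XOR ((NOT 0 IMPLIES 0) IMPLIES (0 XOR 0))) -> 0
  row 1 [0001]: (NOT 1 XOR ((NOT 0 IMPLIES 1) IMPLIES (0 XOR 0))) -> 0
  row 2 [0010]: (NOT 0 XOR ((NOT 1 IMPLIES 0) IMPLIES (0 XOR 0))) -> 1
  row 3 [0011]: (NOT 1 XOR ((NOT 1 IMPLIES 1) IMPLIES (0 XOR 0))) -> 0
  row 4 [0100]: (NOT 0 XOR ((NOT 0 IMPLIES 0) IMPLIES (1 XOR 0))) -> 0
  row 5 [0101]: (NOT 1 XOR ((NOT 0 IMPLIES 1) IMPLIES (1 XOR 0))) -> 1
  row 6 [0110]: (NOT 0 XOR ((NOT 1 IMPLIES 0) IMPLIES (1 XOR 0))) -> 0
  row 7 [0111]: (NOT 1 XOR ((NOT 1 IMPLIES 1) IMPLIES (1 XOR 0))) -> 1
  row 8 [1000]: (NOT 0 XOR ((NOT 0 IMPLIES 0) IMPLIES (0 XOR 1))) -> 0
  row 9 [1001]: (NOT 1 XOR ((NOT 0 IMPLIES 1) IMPLIES (0 XOR 1))) -> 1
  row 10 [1010]: (NOT 0 XOR ((NOT 1 IMPLIES 0) IMPLIES (0 XOR 1))) -> 0
  row 11 [1011]: (NOT 1 XOR ((NOT 1 IMPLIES 1) IMPLIES (0 XOR 1))) -> 1
  row 12 [1100]: (NOT 0 XOR ((NOT 0 IMPLIES 0) IMPLIES (1 XOR 1))) -> 0
  row 13 [1101]: (NOT 1 XOR ((NOT 0 IMPLIES 1) IMPLIES (1 XOR 1))) -> 0
  row 14 [1110]: (NOT 0 XOR ((NOT 1 IMPLIES 0) IMPLIES (1 XOR 1))) -> 1
  row 15 [1111]: (NOT 1 XOR ((NOT 1 IMPLIES 1) IMPLIES (1 XOR 1))) -> 0
Full result column, 4 rows per line (P1,P2 fixed per line; P3,P4 runs 00..11 left to right):
  rows 0-3 [P1,P2=00]: 0010  = hex 2
  rows 4-7 [P1,P2=01]: 0101  = hex 5
  rows 8-11 [P1,P2=10]: 0101  = hex 5
  rows 12-15 [P1,P2=11]: 0010  = hex 2
Output column (row 0 .. row 15) = 0010010101010010
Output column grouped in 4s = 0010 0101 0101 0010 = 0x2552
Convert to decimal digit by digit (value = value*16 + digit):
  2 -> 2
  2*16 + 5 = 37
  37*16 + 5 = 597
  597*16 + 2 = 9554
Decimal = 9554

9554


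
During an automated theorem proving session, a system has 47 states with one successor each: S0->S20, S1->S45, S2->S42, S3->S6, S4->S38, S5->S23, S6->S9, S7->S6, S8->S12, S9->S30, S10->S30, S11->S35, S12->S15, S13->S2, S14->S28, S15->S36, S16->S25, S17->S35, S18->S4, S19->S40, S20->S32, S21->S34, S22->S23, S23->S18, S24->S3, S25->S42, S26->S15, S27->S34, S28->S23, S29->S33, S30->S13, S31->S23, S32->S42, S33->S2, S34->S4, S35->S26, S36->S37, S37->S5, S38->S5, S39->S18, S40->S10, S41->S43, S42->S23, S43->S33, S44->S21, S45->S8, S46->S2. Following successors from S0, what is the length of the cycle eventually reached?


Trace from S0 until a state repeats:
  S0 -> S20 -> S32 -> S42 -> S23 -> S18 -> S4 -> S38 -> S5 -> S23
S23 first seen at step 4, revisited at step 9.
Cycle length = 9 - 4 = 5

5


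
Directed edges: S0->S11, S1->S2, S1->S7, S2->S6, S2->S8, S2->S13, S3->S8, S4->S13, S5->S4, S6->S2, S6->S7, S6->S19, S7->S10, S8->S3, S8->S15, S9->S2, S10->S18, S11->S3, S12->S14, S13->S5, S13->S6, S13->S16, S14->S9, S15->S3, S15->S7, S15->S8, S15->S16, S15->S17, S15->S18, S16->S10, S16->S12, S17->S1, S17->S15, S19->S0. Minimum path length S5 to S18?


BFS layer-by-layer from S5:
  dist 0: {S5}
  dist 1: {S4}
  dist 2: {S13}
  dist 3: {S6, S16}
  dist 4: {S2, S7, S10, S12, S19}
  dist 5: {S0, S8, S14, S18}
  -> S18 reached at distance 5
Shortest path length = 5

5


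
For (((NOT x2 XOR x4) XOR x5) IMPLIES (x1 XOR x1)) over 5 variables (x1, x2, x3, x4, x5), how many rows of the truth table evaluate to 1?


Formula: (((NOT x2 XOR x4) XOR x5) IMPLIES (x1 XOR x1)) over 5 vars (32 rows)
Evaluate each row (x1, x2, x3, x4, x5 as bits, MSB first):
  row 0 [00000]: (((NOT 0 XOR 0) XOR 0) IMPLIES (0 XOR 0)) -> 0
  row 1 [00001]: (((NOT 0 XOR 0) XOR 1) IMPLIES (0 XOR 0)) -> 1
  row 2 [00010]: (((NOT 0 XOR 1) XOR 0) IMPLIES (0 XOR 0)) -> 1
  row 3 [00011]: (((NOT 0 XOR 1) XOR 1) IMPLIES (0 XOR 0)) -> 0
  row 4 [00100]: (((NOT 0 XOR 0) XOR 0) IMPLIES (0 XOR 0)) -> 0
  row 5 [00101]: (((NOT 0 XOR 0) XOR 1) IMPLIES (0 XOR 0)) -> 1
  row 6 [00110]: (((NOT 0 XOR 1) XOR 0) IMPLIES (0 XOR 0)) -> 1
  row 7 [00111]: (((NOT 0 XOR 1) XOR 1) IMPLIES (0 XOR 0)) -> 0
  row 8 [01000]: (((NOT 1 XOR 0) XOR 0) IMPLIES (0 XOR 0)) -> 1
  row 9 [01001]: (((NOT 1 XOR 0) XOR 1) IMPLIES (0 XOR 0)) -> 0
  row 10 [01010]: (((NOT 1 XOR 1) XOR 0) IMPLIES (0 XOR 0)) -> 0
  row 11 [01011]: (((NOT 1 XOR 1) XOR 1) IMPLIES (0 XOR 0)) -> 1
  row 12 [01100]: (((NOT 1 XOR 0) XOR 0) IMPLIES (0 XOR 0)) -> 1
  row 13 [01101]: (((NOT 1 XOR 0) XOR 1) IMPLIES (0 XOR 0)) -> 0
  row 14 [01110]: (((NOT 1 XOR 1) XOR 0) IMPLIES (0 XOR 0)) -> 0
  row 15 [01111]: (((NOT 1 XOR 1) XOR 1) IMPLIES (0 XOR 0)) -> 1
  row 16 [10000]: (((NOT 0 XOR 0) XOR 0) IMPLIES (1 XOR 1)) -> 0
  row 17 [10001]: (((NOT 0 XOR 0) XOR 1) IMPLIES (1 XOR 1)) -> 1
  row 18 [10010]: (((NOT 0 XOR 1) XOR 0) IMPLIES (1 XOR 1)) -> 1
  row 19 [10011]: (((NOT 0 XOR 1) XOR 1) IMPLIES (1 XOR 1)) -> 0
  row 20 [10100]: (((NOT 0 XOR 0) XOR 0) IMPLIES (1 XOR 1)) -> 0
  row 21 [10101]: (((NOT 0 XOR 0) XOR 1) IMPLIES (1 XOR 1)) -> 1
  row 22 [10110]: (((NOT 0 XOR 1) XOR 0) IMPLIES (1 XOR 1)) -> 1
  row 23 [10111]: (((NOT 0 XOR 1) XOR 1) IMPLIES (1 XOR 1)) -> 0
  row 24 [11000]: (((NOT 1 XOR 0) XOR 0) IMPLIES (1 XOR 1)) -> 1
  row 25 [11001]: (((NOT 1 XOR 0) XOR 1) IMPLIES (1 XOR 1)) -> 0
  row 26 [11010]: (((NOT 1 XOR 1) XOR 0) IMPLIES (1 XOR 1)) -> 0
  row 27 [11011]: (((NOT 1 XOR 1) XOR 1) IMPLIES (1 XOR 1)) -> 1
  row 28 [11100]: (((NOT 1 XOR 0) XOR 0) IMPLIES (1 XOR 1)) -> 1
  row 29 [11101]: (((NOT 1 XOR 0) XOR 1) IMPLIES (1 XOR 1)) -> 0
  row 30 [11110]: (((NOT 1 XOR 1) XOR 0) IMPLIES (1 XOR 1)) -> 0
  row 31 [11111]: (((NOT 1 XOR 1) XOR 1) IMPLIES (1 XOR 1)) -> 1
Full result column, 8 rows per line (x1,x2 fixed per line; x3,x4,x5 runs 000..111 left to right):
  rows 0-7 [x1,x2=00]: 01100110  (ones: 4)
  rows 8-15 [x1,x2=01]: 10011001  (ones: 4)
  rows 16-23 [x1,x2=10]: 01100110  (ones: 4)
  rows 24-31 [x1,x2=11]: 10011001  (ones: 4)
Count of 1-rows = 4+4+4+4 = 16

16


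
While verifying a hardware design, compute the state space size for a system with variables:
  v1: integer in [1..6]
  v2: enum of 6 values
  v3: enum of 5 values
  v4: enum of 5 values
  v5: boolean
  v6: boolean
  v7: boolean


State space = product of domain sizes of all variables.
Domain sizes:
  v1 (integer in [1..6]): 6
  v2 (enum of 6 values): 6
  v3 (enum of 5 values): 5
  v4 (enum of 5 values): 5
  v5 (boolean): 2
  v6 (boolean): 2
  v7 (boolean): 2
Product = 6 * 6 * 5 * 5 * 2 * 2 * 2 = 7200

7200


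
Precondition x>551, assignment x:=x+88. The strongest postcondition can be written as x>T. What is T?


Formula: sp(P, x:=E) = exists old_x. (x = E[old_x/x]) AND P[old_x/x] (old_x is the value of x before the assignment; eliminate old_x by solving x = E[old_x/x] for old_x)
Step 1: Precondition P: x>551, i.e. old_x > 551
Step 2: Assignment gives x = old_x + 88, so old_x = x - 88
Step 3: Substitute into P: x - 88 > 551
Step 4: Simplify: x > 551+88 = 639

639


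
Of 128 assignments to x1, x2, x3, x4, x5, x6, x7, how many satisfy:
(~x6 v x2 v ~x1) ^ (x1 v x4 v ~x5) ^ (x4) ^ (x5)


CNF with 4 clauses over 7 vars (128 assignments).
An assignment satisfies CNF iff every clause has >=1 true literal.
Check each row (bits = x1,x2,x3,x4,x5,x6,x7; clause T/F shown):
  row 0 [0000000]: clauses=TTFF -> 0
  row 1 [0000001]: clauses=TTFF -> 0
  row 2 [0000010]: clauses=TTFF -> 0
  row 3 [0000011]: clauses=TTFF -> 0
  row 4 [0000100]: clauses=TFFT -> 0
  (every remaining row is evaluated the same way; all 128 results are listed next)
Full result column, 8 rows per line (x1,x2,x3,x4 fixed per line; x5,x6,x7 runs 000..111 left to right):
  rows 0-7 [x1,x2,x3,x4=0000]: 00000000  (ones: 0)
  rows 8-15 [x1,x2,x3,x4=0001]: 00001111  (ones: 4)
  rows 16-23 [x1,x2,x3,x4=0010]: 00000000  (ones: 0)
  rows 24-31 [x1,x2,x3,x4=0011]: 00001111  (ones: 4)
  rows 32-39 [x1,x2,x3,x4=0100]: 00000000  (ones: 0)
  rows 40-47 [x1,x2,x3,x4=0101]: 00001111  (ones: 4)
  rows 48-55 [x1,x2,x3,x4=0110]: 00000000  (ones: 0)
  rows 56-63 [x1,x2,x3,x4=0111]: 00001111  (ones: 4)
  rows 64-71 [x1,x2,x3,x4=1000]: 00000000  (ones: 0)
  rows 72-79 [x1,x2,x3,x4=1001]: 00001100  (ones: 2)
  rows 80-87 [x1,x2,x3,x4=1010]: 00000000  (ones: 0)
  rows 88-95 [x1,x2,x3,x4=1011]: 00001100  (ones: 2)
  rows 96-103 [x1,x2,x3,x4=1100]: 00000000  (ones: 0)
  rows 104-111 [x1,x2,x3,x4=1101]: 00001111  (ones: 4)
  rows 112-119 [x1,x2,x3,x4=1110]: 00000000  (ones: 0)
  rows 120-127 [x1,x2,x3,x4=1111]: 00001111  (ones: 4)
Satisfying assignments = 0+4+0+4+0+4+0+4+0+2+0+2+0+4+0+4 = 28

28


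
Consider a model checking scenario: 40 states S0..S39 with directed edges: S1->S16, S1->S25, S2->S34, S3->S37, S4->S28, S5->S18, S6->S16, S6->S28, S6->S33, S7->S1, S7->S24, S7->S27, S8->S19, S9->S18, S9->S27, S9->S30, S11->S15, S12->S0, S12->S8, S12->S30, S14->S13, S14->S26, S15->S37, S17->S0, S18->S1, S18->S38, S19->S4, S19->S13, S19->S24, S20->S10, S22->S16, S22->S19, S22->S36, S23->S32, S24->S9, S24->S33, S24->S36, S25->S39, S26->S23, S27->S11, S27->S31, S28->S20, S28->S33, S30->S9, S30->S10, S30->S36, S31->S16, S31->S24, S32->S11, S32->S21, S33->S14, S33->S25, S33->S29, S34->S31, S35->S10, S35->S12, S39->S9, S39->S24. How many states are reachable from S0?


BFS from S0:
  layer 0: {S0}
Reachable set: {S0}
Count = 1

1


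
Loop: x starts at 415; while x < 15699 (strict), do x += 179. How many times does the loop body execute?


Step 1: x goes from 415 toward 15699 by 179; the body runs while x<15699, so iterations = ceil((bound-start)/step)
Step 2: Distance=15284
Step 3: ceil(15284/179)=86

86


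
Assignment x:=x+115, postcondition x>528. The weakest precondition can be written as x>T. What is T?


Formula: wp(x:=E, P) = P[E/x] (substitute E for x in postcondition)
Step 1: Postcondition: x>528
Step 2: Substitute x+115 for x: x+115>528
Step 3: Solve for x: x > 528-115 = 413

413


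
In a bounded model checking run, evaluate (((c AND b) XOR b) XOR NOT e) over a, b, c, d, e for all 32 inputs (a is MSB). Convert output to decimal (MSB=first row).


Formula: (((c AND b) XOR b) XOR NOT e) over a, b, c, d, e (32 rows)
Evaluate each row (bits = a,b,c,d,e, MSB first):
  row 0 [00000]: (((0 AND 0) XOR 0) XOR NOT 0) -> 1
  row 1 [00001]: (((0 AND 0) XOR 0) XOR NOT 1) -> 0
  row 2 [00010]: (((0 AND 0) XOR 0) XOR NOT 0) -> 1
  row 3 [00011]: (((0 AND 0) XOR 0) XOR NOT 1) -> 0
  row 4 [00100]: (((1 AND 0) XOR 0) XOR NOT 0) -> 1
  row 5 [00101]: (((1 AND 0) XOR 0) XOR NOT 1) -> 0
  row 6 [00110]: (((1 AND 0) XOR 0) XOR NOT 0) -> 1
  row 7 [00111]: (((1 AND 0) XOR 0) XOR NOT 1) -> 0
  row 8 [01000]: (((0 AND 1) XOR 1) XOR NOT 0) -> 0
  row 9 [01001]: (((0 AND 1) XOR 1) XOR NOT 1) -> 1
  row 10 [01010]: (((0 AND 1) XOR 1) XOR NOT 0) -> 0
  row 11 [01011]: (((0 AND 1) XOR 1) XOR NOT 1) -> 1
  row 12 [01100]: (((1 AND 1) XOR 1) XOR NOT 0) -> 1
  row 13 [01101]: (((1 AND 1) XOR 1) XOR NOT 1) -> 0
  row 14 [01110]: (((1 AND 1) XOR 1) XOR NOT 0) -> 1
  row 15 [01111]: (((1 AND 1) XOR 1) XOR NOT 1) -> 0
  row 16 [10000]: (((0 AND 0) XOR 0) XOR NOT 0) -> 1
  row 17 [10001]: (((0 AND 0) XOR 0) XOR NOT 1) -> 0
  row 18 [10010]: (((0 AND 0) XOR 0) XOR NOT 0) -> 1
  row 19 [10011]: (((0 AND 0) XOR 0) XOR NOT 1) -> 0
  row 20 [10100]: (((1 AND 0) XOR 0) XOR NOT 0) -> 1
  row 21 [10101]: (((1 AND 0) XOR 0) XOR NOT 1) -> 0
  row 22 [10110]: (((1 AND 0) XOR 0) XOR NOT 0) -> 1
  row 23 [10111]: (((1 AND 0) XOR 0) XOR NOT 1) -> 0
  row 24 [11000]: (((0 AND 1) XOR 1) XOR NOT 0) -> 0
  row 25 [11001]: (((0 AND 1) XOR 1) XOR NOT 1) -> 1
  row 26 [11010]: (((0 AND 1) XOR 1) XOR NOT 0) -> 0
  row 27 [11011]: (((0 AND 1) XOR 1) XOR NOT 1) -> 1
  row 28 [11100]: (((1 AND 1) XOR 1) XOR NOT 0) -> 1
  row 29 [11101]: (((1 AND 1) XOR 1) XOR NOT 1) -> 0
  row 30 [11110]: (((1 AND 1) XOR 1) XOR NOT 0) -> 1
  row 31 [11111]: (((1 AND 1) XOR 1) XOR NOT 1) -> 0
Full result column, 4 rows per line (a,b,c fixed per line; d,e runs 00..11 left to right):
  rows 0-3 [a,b,c=000]: 1010  = hex A
  rows 4-7 [a,b,c=001]: 1010  = hex A
  rows 8-11 [a,b,c=010]: 0101  = hex 5
  rows 12-15 [a,b,c=011]: 1010  = hex A
  rows 16-19 [a,b,c=100]: 1010  = hex A
  rows 20-23 [a,b,c=101]: 1010  = hex A
  rows 24-27 [a,b,c=110]: 0101  = hex 5
  rows 28-31 [a,b,c=111]: 1010  = hex A
Output column (row 0 .. row 31) = 10101010010110101010101001011010
Output column grouped in 4s = 1010 1010 0101 1010 1010 1010 0101 1010 = 0xAA5AAA5A
Convert to decimal digit by digit (value = value*16 + digit):
  A -> 10
  10*16 + 10 (A) = 170
  170*16 + 5 = 2725
  2725*16 + 10 (A) = 43610
  43610*16 + 10 (A) = 697770
  697770*16 + 10 (A) = 11164330
  11164330*16 + 5 = 178629285
  178629285*16 + 10 (A) = 2858068570
Decimal = 2858068570

2858068570


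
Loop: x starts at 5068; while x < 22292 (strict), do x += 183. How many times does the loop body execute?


Step 1: x goes from 5068 toward 22292 by 183; the body runs while x<22292, so iterations = ceil((bound-start)/step)
Step 2: Distance=17224
Step 3: ceil(17224/183)=95

95


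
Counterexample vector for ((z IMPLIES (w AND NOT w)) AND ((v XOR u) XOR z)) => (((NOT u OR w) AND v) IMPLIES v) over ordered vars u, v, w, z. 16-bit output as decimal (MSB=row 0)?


F1 = ((z IMPLIES (w AND NOT w)) AND ((v XOR u) XOR z))
F2 = (((NOT u OR w) AND v) IMPLIES v)
Counterexample to F1=>F2 is where F1=1 and F2=0.
Evaluate each row (bits = u,v,w,z, MSB first):
  row 0 [0000]: F1=0 F2=1 -> F1&~F2 -> 0
  row 1 [0001]: F1=0 F2=1 -> F1&~F2 -> 0
  row 2 [0010]: F1=0 F2=1 -> F1&~F2 -> 0
  row 3 [0011]: F1=0 F2=1 -> F1&~F2 -> 0
  row 4 [0100]: F1=1 F2=1 -> F1&~F2 -> 0
  row 5 [0101]: F1=0 F2=1 -> F1&~F2 -> 0
  row 6 [0110]: F1=1 F2=1 -> F1&~F2 -> 0
  row 7 [0111]: F1=0 F2=1 -> F1&~F2 -> 0
  row 8 [1000]: F1=1 F2=1 -> F1&~F2 -> 0
  row 9 [1001]: F1=0 F2=1 -> F1&~F2 -> 0
  row 10 [1010]: F1=1 F2=1 -> F1&~F2 -> 0
  row 11 [1011]: F1=0 F2=1 -> F1&~F2 -> 0
  row 12 [1100]: F1=0 F2=1 -> F1&~F2 -> 0
  row 13 [1101]: F1=0 F2=1 -> F1&~F2 -> 0
  row 14 [1110]: F1=0 F2=1 -> F1&~F2 -> 0
  row 15 [1111]: F1=0 F2=1 -> F1&~F2 -> 0
Full result column, 4 rows per line (u,v fixed per line; w,z runs 00..11 left to right):
  rows 0-3 [u,v=00]: 0000  = hex 0
  rows 4-7 [u,v=01]: 0000  = hex 0
  rows 8-11 [u,v=10]: 0000  = hex 0
  rows 12-15 [u,v=11]: 0000  = hex 0
Counterexample vector (row 0 .. row 15) = 0000000000000000
Output column grouped in 4s = 0000 0000 0000 0000 = 0x0000
Convert to decimal digit by digit (value = value*16 + digit):
  0 -> 0
  0*16 + 0 = 0
  0*16 + 0 = 0
  0*16 + 0 = 0
Decimal = 0

0


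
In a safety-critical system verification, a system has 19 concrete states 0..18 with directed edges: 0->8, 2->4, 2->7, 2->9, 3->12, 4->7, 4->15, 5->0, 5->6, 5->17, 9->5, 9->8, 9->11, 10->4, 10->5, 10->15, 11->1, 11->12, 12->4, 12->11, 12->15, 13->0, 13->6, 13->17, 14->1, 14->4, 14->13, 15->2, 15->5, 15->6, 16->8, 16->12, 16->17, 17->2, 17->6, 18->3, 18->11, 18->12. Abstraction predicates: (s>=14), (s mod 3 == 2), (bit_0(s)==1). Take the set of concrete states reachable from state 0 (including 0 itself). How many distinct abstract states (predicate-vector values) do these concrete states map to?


BFS from 0:
Concrete reachable: {0, 8}
Abstract via predicates (s>=14), (s mod 3 == 2), (bit_0(s)==1):
  (0,0,0) <- {0}
  (0,1,0) <- {8}
Distinct abstract states = 2

2


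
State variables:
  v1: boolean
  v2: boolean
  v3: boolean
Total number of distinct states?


State space = product of domain sizes of all variables.
Domain sizes:
  v1 (boolean): 2
  v2 (boolean): 2
  v3 (boolean): 2
Product = 2 * 2 * 2 = 8

8


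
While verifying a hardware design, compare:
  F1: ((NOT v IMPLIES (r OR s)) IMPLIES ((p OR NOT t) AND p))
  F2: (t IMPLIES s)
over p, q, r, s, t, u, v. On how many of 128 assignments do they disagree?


F1 = ((NOT v IMPLIES (r OR s)) IMPLIES ((p OR NOT t) AND p))
F2 = (t IMPLIES s)
Evaluate both on each of 128 rows (bits = p,q,r,s,t,u,v):
  row 0 [0000000]: F1=1 F2=1 -> 0
  row 1 [0000001]: F1=0 F2=1 (differ) -> 1
  row 2 [0000010]: F1=1 F2=1 -> 0
  row 3 [0000011]: F1=0 F2=1 (differ) -> 1
  row 4 [0000100]: F1=1 F2=0 (differ) -> 1
  (every remaining row is evaluated the same way; all 128 results are listed next)
Full result column, 8 rows per line (p,q,r,s fixed per line; t,u,v runs 000..111 left to right):
  rows 0-7 [p,q,r,s=0000]: 01011010  (ones: 4)
  rows 8-15 [p,q,r,s=0001]: 11111111  (ones: 8)
  rows 16-23 [p,q,r,s=0010]: 11110000  (ones: 4)
  rows 24-31 [p,q,r,s=0011]: 11111111  (ones: 8)
  rows 32-39 [p,q,r,s=0100]: 01011010  (ones: 4)
  rows 40-47 [p,q,r,s=0101]: 11111111  (ones: 8)
  rows 48-55 [p,q,r,s=0110]: 11110000  (ones: 4)
  rows 56-63 [p,q,r,s=0111]: 11111111  (ones: 8)
  rows 64-71 [p,q,r,s=1000]: 00001111  (ones: 4)
  rows 72-79 [p,q,r,s=1001]: 00000000  (ones: 0)
  rows 80-87 [p,q,r,s=1010]: 00001111  (ones: 4)
  rows 88-95 [p,q,r,s=1011]: 00000000  (ones: 0)
  rows 96-103 [p,q,r,s=1100]: 00001111  (ones: 4)
  rows 104-111 [p,q,r,s=1101]: 00000000  (ones: 0)
  rows 112-119 [p,q,r,s=1110]: 00001111  (ones: 4)
  rows 120-127 [p,q,r,s=1111]: 00000000  (ones: 0)
Disagreements = 4+8+4+8+4+8+4+8+4+0+4+0+4+0+4+0 = 64

64


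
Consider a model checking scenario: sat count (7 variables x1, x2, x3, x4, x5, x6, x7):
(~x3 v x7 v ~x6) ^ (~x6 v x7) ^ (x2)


CNF with 3 clauses over 7 vars (128 assignments).
An assignment satisfies CNF iff every clause has >=1 true literal.
Check each row (bits = x1,x2,x3,x4,x5,x6,x7; clause T/F shown):
  row 0 [0000000]: clauses=TTF -> 0
  row 1 [0000001]: clauses=TTF -> 0
  row 2 [0000010]: clauses=TFF -> 0
  row 3 [0000011]: clauses=TTF -> 0
  row 4 [0000100]: clauses=TTF -> 0
  (every remaining row is evaluated the same way; all 128 results are listed next)
Full result column, 8 rows per line (x1,x2,x3,x4 fixed per line; x5,x6,x7 runs 000..111 left to right):
  rows 0-7 [x1,x2,x3,x4=0000]: 00000000  (ones: 0)
  rows 8-15 [x1,x2,x3,x4=0001]: 00000000  (ones: 0)
  rows 16-23 [x1,x2,x3,x4=0010]: 00000000  (ones: 0)
  rows 24-31 [x1,x2,x3,x4=0011]: 00000000  (ones: 0)
  rows 32-39 [x1,x2,x3,x4=0100]: 11011101  (ones: 6)
  rows 40-47 [x1,x2,x3,x4=0101]: 11011101  (ones: 6)
  rows 48-55 [x1,x2,x3,x4=0110]: 11011101  (ones: 6)
  rows 56-63 [x1,x2,x3,x4=0111]: 11011101  (ones: 6)
  rows 64-71 [x1,x2,x3,x4=1000]: 00000000  (ones: 0)
  rows 72-79 [x1,x2,x3,x4=1001]: 00000000  (ones: 0)
  rows 80-87 [x1,x2,x3,x4=1010]: 00000000  (ones: 0)
  rows 88-95 [x1,x2,x3,x4=1011]: 00000000  (ones: 0)
  rows 96-103 [x1,x2,x3,x4=1100]: 11011101  (ones: 6)
  rows 104-111 [x1,x2,x3,x4=1101]: 11011101  (ones: 6)
  rows 112-119 [x1,x2,x3,x4=1110]: 11011101  (ones: 6)
  rows 120-127 [x1,x2,x3,x4=1111]: 11011101  (ones: 6)
Satisfying assignments = 0+0+0+0+6+6+6+6+0+0+0+0+6+6+6+6 = 48

48


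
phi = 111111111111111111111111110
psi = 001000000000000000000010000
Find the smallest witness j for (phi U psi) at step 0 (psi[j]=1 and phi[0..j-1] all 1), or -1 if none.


(phi U psi) at 0: need smallest j with psi[j]=1 and phi[i]=1 for all i in [0,j).
Scan from step 0:
  step 0: phi=1, psi=0 -> continue
  step 1: phi=1, psi=0 -> continue
  step 2: psi=1 and phi held for [0,2) -> witness found
Witness step = 2

2


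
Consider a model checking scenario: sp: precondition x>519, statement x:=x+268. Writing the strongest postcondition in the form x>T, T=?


Formula: sp(P, x:=E) = exists old_x. (x = E[old_x/x]) AND P[old_x/x] (old_x is the value of x before the assignment; eliminate old_x by solving x = E[old_x/x] for old_x)
Step 1: Precondition P: x>519, i.e. old_x > 519
Step 2: Assignment gives x = old_x + 268, so old_x = x - 268
Step 3: Substitute into P: x - 268 > 519
Step 4: Simplify: x > 519+268 = 787

787


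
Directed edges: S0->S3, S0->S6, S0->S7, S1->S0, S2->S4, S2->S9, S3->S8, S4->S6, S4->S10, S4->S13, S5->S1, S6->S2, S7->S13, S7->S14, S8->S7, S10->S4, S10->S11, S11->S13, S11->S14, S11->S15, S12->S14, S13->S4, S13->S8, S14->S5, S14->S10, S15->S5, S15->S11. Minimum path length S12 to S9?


BFS layer-by-layer from S12:
  dist 0: {S12}
  dist 1: {S14}
  dist 2: {S5, S10}
  dist 3: {S1, S4, S11}
  dist 4: {S0, S6, S13, S15}
  dist 5: {S2, S3, S7, S8}
  dist 6: {S9}
  -> S9 reached at distance 6
Shortest path length = 6

6


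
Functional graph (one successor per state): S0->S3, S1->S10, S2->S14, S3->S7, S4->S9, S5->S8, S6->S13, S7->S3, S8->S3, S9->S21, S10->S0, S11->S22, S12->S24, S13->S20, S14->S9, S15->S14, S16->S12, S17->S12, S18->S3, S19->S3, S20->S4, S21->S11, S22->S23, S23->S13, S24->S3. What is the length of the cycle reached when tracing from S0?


Trace from S0 until a state repeats:
  S0 -> S3 -> S7 -> S3
S3 first seen at step 1, revisited at step 3.
Cycle length = 3 - 1 = 2

2


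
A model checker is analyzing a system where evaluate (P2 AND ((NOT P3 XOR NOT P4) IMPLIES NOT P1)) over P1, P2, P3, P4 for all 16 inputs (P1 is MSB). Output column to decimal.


Formula: (P2 AND ((NOT P3 XOR NOT P4) IMPLIES NOT P1)) over P1, P2, P3, P4 (16 rows)
Evaluate each row (bits = P1,P2,P3,P4, MSB first):
  row 0 [0000]: (0 AND ((NOT 0 XOR NOT 0) IMPLIES NOT 0)) -> 0
  row 1 [0001]: (0 AND ((NOT 0 XOR NOT 1) IMPLIES NOT 0)) -> 0
  row 2 [0010]: (0 AND ((NOT 1 XOR NOT 0) IMPLIES NOT 0)) -> 0
  row 3 [0011]: (0 AND ((NOT 1 XOR NOT 1) IMPLIES NOT 0)) -> 0
  row 4 [0100]: (1 AND ((NOT 0 XOR NOT 0) IMPLIES NOT 0)) -> 1
  row 5 [0101]: (1 AND ((NOT 0 XOR NOT 1) IMPLIES NOT 0)) -> 1
  row 6 [0110]: (1 AND ((NOT 1 XOR NOT 0) IMPLIES NOT 0)) -> 1
  row 7 [0111]: (1 AND ((NOT 1 XOR NOT 1) IMPLIES NOT 0)) -> 1
  row 8 [1000]: (0 AND ((NOT 0 XOR NOT 0) IMPLIES NOT 1)) -> 0
  row 9 [1001]: (0 AND ((NOT 0 XOR NOT 1) IMPLIES NOT 1)) -> 0
  row 10 [1010]: (0 AND ((NOT 1 XOR NOT 0) IMPLIES NOT 1)) -> 0
  row 11 [1011]: (0 AND ((NOT 1 XOR NOT 1) IMPLIES NOT 1)) -> 0
  row 12 [1100]: (1 AND ((NOT 0 XOR NOT 0) IMPLIES NOT 1)) -> 1
  row 13 [1101]: (1 AND ((NOT 0 XOR NOT 1) IMPLIES NOT 1)) -> 0
  row 14 [1110]: (1 AND ((NOT 1 XOR NOT 0) IMPLIES NOT 1)) -> 0
  row 15 [1111]: (1 AND ((NOT 1 XOR NOT 1) IMPLIES NOT 1)) -> 1
Full result column, 4 rows per line (P1,P2 fixed per line; P3,P4 runs 00..11 left to right):
  rows 0-3 [P1,P2=00]: 0000  = hex 0
  rows 4-7 [P1,P2=01]: 1111  = hex F
  rows 8-11 [P1,P2=10]: 0000  = hex 0
  rows 12-15 [P1,P2=11]: 1001  = hex 9
Output column (row 0 .. row 15) = 0000111100001001
Output column grouped in 4s = 0000 1111 0000 1001 = 0x0F09
Convert to decimal digit by digit (value = value*16 + digit):
  0 -> 0
  0*16 + 15 (F) = 15
  15*16 + 0 = 240
  240*16 + 9 = 3849
Decimal = 3849

3849


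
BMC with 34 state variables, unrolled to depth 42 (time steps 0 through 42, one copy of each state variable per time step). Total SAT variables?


BMC unrolls to depth k, creating one copy of each state var for steps 0..k.
Step count = 42 + 1 = 43 (steps 0 through 42)
Vars per step = 34
Total = 34 * 43 = 1462

1462


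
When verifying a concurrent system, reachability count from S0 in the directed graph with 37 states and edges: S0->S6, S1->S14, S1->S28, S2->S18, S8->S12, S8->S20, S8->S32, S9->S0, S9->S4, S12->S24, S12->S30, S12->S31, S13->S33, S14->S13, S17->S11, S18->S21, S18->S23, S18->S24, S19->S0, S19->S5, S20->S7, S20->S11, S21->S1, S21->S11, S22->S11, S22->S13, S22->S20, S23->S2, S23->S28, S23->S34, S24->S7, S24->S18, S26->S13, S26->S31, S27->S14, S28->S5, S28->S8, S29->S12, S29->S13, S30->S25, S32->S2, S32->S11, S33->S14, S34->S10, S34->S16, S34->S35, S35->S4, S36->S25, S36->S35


BFS from S0:
  layer 0: {S0}
  layer 1: {S6}
Reachable set: {S0, S6}
Count = 2

2


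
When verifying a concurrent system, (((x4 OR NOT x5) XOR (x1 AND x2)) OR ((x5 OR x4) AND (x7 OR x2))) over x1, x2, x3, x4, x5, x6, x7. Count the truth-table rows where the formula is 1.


Formula: (((x4 OR NOT x5) XOR (x1 AND x2)) OR ((x5 OR x4) AND (x7 OR x2))) over 7 vars (128 rows)
Evaluate each row (x1, x2, x3, x4, x5, x6, x7 as bits, MSB first):
  row 0 [0000000]: (((0 OR NOT 0) XOR (0 AND 0)) OR ((0 OR 0) AND (0 OR 0))) -> 1
  row 1 [0000001]: (((0 OR NOT 0) XOR (0 AND 0)) OR ((0 OR 0) AND (1 OR 0))) -> 1
  row 2 [0000010]: (((0 OR NOT 0) XOR (0 AND 0)) OR ((0 OR 0) AND (0 OR 0))) -> 1
  row 3 [0000011]: (((0 OR NOT 0) XOR (0 AND 0)) OR ((0 OR 0) AND (1 OR 0))) -> 1
  row 4 [0000100]: (((0 OR NOT 1) XOR (0 AND 0)) OR ((1 OR 0) AND (0 OR 0))) -> 0
  (every remaining row is evaluated the same way; all 128 results are listed next)
Full result column, 8 rows per line (x1,x2,x3,x4 fixed per line; x5,x6,x7 runs 000..111 left to right):
  rows 0-7 [x1,x2,x3,x4=0000]: 11110101  (ones: 6)
  rows 8-15 [x1,x2,x3,x4=0001]: 11111111  (ones: 8)
  rows 16-23 [x1,x2,x3,x4=0010]: 11110101  (ones: 6)
  rows 24-31 [x1,x2,x3,x4=0011]: 11111111  (ones: 8)
  rows 32-39 [x1,x2,x3,x4=0100]: 11111111  (ones: 8)
  rows 40-47 [x1,x2,x3,x4=0101]: 11111111  (ones: 8)
  rows 48-55 [x1,x2,x3,x4=0110]: 11111111  (ones: 8)
  rows 56-63 [x1,x2,x3,x4=0111]: 11111111  (ones: 8)
  rows 64-71 [x1,x2,x3,x4=1000]: 11110101  (ones: 6)
  rows 72-79 [x1,x2,x3,x4=1001]: 11111111  (ones: 8)
  rows 80-87 [x1,x2,x3,x4=1010]: 11110101  (ones: 6)
  rows 88-95 [x1,x2,x3,x4=1011]: 11111111  (ones: 8)
  rows 96-103 [x1,x2,x3,x4=1100]: 00001111  (ones: 4)
  rows 104-111 [x1,x2,x3,x4=1101]: 11111111  (ones: 8)
  rows 112-119 [x1,x2,x3,x4=1110]: 00001111  (ones: 4)
  rows 120-127 [x1,x2,x3,x4=1111]: 11111111  (ones: 8)
Count of 1-rows = 6+8+6+8+8+8+8+8+6+8+6+8+4+8+4+8 = 112

112


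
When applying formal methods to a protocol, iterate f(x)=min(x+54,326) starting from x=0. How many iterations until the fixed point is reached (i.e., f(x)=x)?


Step 1: x=0, cap=326, increment=54
Step 2: x grows by 54 each step until capped at 326; fixed point is x=326
Step 3: iterations = ceil(326/54) = 7

7


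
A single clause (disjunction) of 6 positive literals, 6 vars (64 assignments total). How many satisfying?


Step 1: Total=2^6=64
Step 2: Unsat when all 6 false: 2^0=1
Step 3: Sat=64-1=63

63


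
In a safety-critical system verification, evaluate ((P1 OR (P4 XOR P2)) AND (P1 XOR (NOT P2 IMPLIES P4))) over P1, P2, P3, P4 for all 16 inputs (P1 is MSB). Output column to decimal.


Formula: ((P1 OR (P4 XOR P2)) AND (P1 XOR (NOT P2 IMPLIES P4))) over P1, P2, P3, P4 (16 rows)
Evaluate each row (bits = P1,P2,P3,P4, MSB first):
  row 0 [0000]: ((0 OR (0 XOR 0)) AND (0 XOR (NOT 0 IMPLIES 0))) -> 0
  row 1 [0001]: ((0 OR (1 XOR 0)) AND (0 XOR (NOT 0 IMPLIES 1))) -> 1
  row 2 [0010]: ((0 OR (0 XOR 0)) AND (0 XOR (NOT 0 IMPLIES 0))) -> 0
  row 3 [0011]: ((0 OR (1 XOR 0)) AND (0 XOR (NOT 0 IMPLIES 1))) -> 1
  row 4 [0100]: ((0 OR (0 XOR 1)) AND (0 XOR (NOT 1 IMPLIES 0))) -> 1
  row 5 [0101]: ((0 OR (1 XOR 1)) AND (0 XOR (NOT 1 IMPLIES 1))) -> 0
  row 6 [0110]: ((0 OR (0 XOR 1)) AND (0 XOR (NOT 1 IMPLIES 0))) -> 1
  row 7 [0111]: ((0 OR (1 XOR 1)) AND (0 XOR (NOT 1 IMPLIES 1))) -> 0
  row 8 [1000]: ((1 OR (0 XOR 0)) AND (1 XOR (NOT 0 IMPLIES 0))) -> 1
  row 9 [1001]: ((1 OR (1 XOR 0)) AND (1 XOR (NOT 0 IMPLIES 1))) -> 0
  row 10 [1010]: ((1 OR (0 XOR 0)) AND (1 XOR (NOT 0 IMPLIES 0))) -> 1
  row 11 [1011]: ((1 OR (1 XOR 0)) AND (1 XOR (NOT 0 IMPLIES 1))) -> 0
  row 12 [1100]: ((1 OR (0 XOR 1)) AND (1 XOR (NOT 1 IMPLIES 0))) -> 0
  row 13 [1101]: ((1 OR (1 XOR 1)) AND (1 XOR (NOT 1 IMPLIES 1))) -> 0
  row 14 [1110]: ((1 OR (0 XOR 1)) AND (1 XOR (NOT 1 IMPLIES 0))) -> 0
  row 15 [1111]: ((1 OR (1 XOR 1)) AND (1 XOR (NOT 1 IMPLIES 1))) -> 0
Full result column, 4 rows per line (P1,P2 fixed per line; P3,P4 runs 00..11 left to right):
  rows 0-3 [P1,P2=00]: 0101  = hex 5
  rows 4-7 [P1,P2=01]: 1010  = hex A
  rows 8-11 [P1,P2=10]: 1010  = hex A
  rows 12-15 [P1,P2=11]: 0000  = hex 0
Output column (row 0 .. row 15) = 0101101010100000
Output column grouped in 4s = 0101 1010 1010 0000 = 0x5AA0
Convert to decimal digit by digit (value = value*16 + digit):
  5 -> 5
  5*16 + 10 (A) = 90
  90*16 + 10 (A) = 1450
  1450*16 + 0 = 23200
Decimal = 23200

23200


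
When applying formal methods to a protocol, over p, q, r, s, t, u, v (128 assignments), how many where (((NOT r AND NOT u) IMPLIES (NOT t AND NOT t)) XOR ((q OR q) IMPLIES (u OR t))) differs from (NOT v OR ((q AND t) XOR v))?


F1 = (((NOT r AND NOT u) IMPLIES (NOT t AND NOT t)) XOR ((q OR q) IMPLIES (u OR t)))
F2 = (NOT v OR ((q AND t) XOR v))
Evaluate both on each of 128 rows (bits = p,q,r,s,t,u,v):
  row 0 [0000000]: F1=0 F2=1 (differ) -> 1
  row 1 [0000001]: F1=0 F2=1 (differ) -> 1
  row 2 [0000010]: F1=0 F2=1 (differ) -> 1
  row 3 [0000011]: F1=0 F2=1 (differ) -> 1
  row 4 [0000100]: F1=1 F2=1 -> 0
  (every remaining row is evaluated the same way; all 128 results are listed next)
Full result column, 8 rows per line (p,q,r,s fixed per line; t,u,v runs 000..111 left to right):
  rows 0-7 [p,q,r,s=0000]: 11110011  (ones: 6)
  rows 8-15 [p,q,r,s=0001]: 11110011  (ones: 6)
  rows 16-23 [p,q,r,s=0010]: 11111111  (ones: 8)
  rows 24-31 [p,q,r,s=0011]: 11111111  (ones: 8)
  rows 32-39 [p,q,r,s=0100]: 00110110  (ones: 4)
  rows 40-47 [p,q,r,s=0101]: 00110110  (ones: 4)
  rows 48-55 [p,q,r,s=0110]: 00111010  (ones: 4)
  rows 56-63 [p,q,r,s=0111]: 00111010  (ones: 4)
  rows 64-71 [p,q,r,s=1000]: 11110011  (ones: 6)
  rows 72-79 [p,q,r,s=1001]: 11110011  (ones: 6)
  rows 80-87 [p,q,r,s=1010]: 11111111  (ones: 8)
  rows 88-95 [p,q,r,s=1011]: 11111111  (ones: 8)
  rows 96-103 [p,q,r,s=1100]: 00110110  (ones: 4)
  rows 104-111 [p,q,r,s=1101]: 00110110  (ones: 4)
  rows 112-119 [p,q,r,s=1110]: 00111010  (ones: 4)
  rows 120-127 [p,q,r,s=1111]: 00111010  (ones: 4)
Disagreements = 6+6+8+8+4+4+4+4+6+6+8+8+4+4+4+4 = 88

88


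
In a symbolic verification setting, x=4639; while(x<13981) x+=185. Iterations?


Step 1: x goes from 4639 toward 13981 by 185; the body runs while x<13981, so iterations = ceil((bound-start)/step)
Step 2: Distance=9342
Step 3: ceil(9342/185)=51

51


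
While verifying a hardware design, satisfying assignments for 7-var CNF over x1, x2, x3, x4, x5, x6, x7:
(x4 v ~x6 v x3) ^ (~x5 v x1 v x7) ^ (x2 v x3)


CNF with 3 clauses over 7 vars (128 assignments).
An assignment satisfies CNF iff every clause has >=1 true literal.
Check each row (bits = x1,x2,x3,x4,x5,x6,x7; clause T/F shown):
  row 0 [0000000]: clauses=TTF -> 0
  row 1 [0000001]: clauses=TTF -> 0
  row 2 [0000010]: clauses=FTF -> 0
  row 3 [0000011]: clauses=FTF -> 0
  row 4 [0000100]: clauses=TFF -> 0
  (every remaining row is evaluated the same way; all 128 results are listed next)
Full result column, 8 rows per line (x1,x2,x3,x4 fixed per line; x5,x6,x7 runs 000..111 left to right):
  rows 0-7 [x1,x2,x3,x4=0000]: 00000000  (ones: 0)
  rows 8-15 [x1,x2,x3,x4=0001]: 00000000  (ones: 0)
  rows 16-23 [x1,x2,x3,x4=0010]: 11110101  (ones: 6)
  rows 24-31 [x1,x2,x3,x4=0011]: 11110101  (ones: 6)
  rows 32-39 [x1,x2,x3,x4=0100]: 11000100  (ones: 3)
  rows 40-47 [x1,x2,x3,x4=0101]: 11110101  (ones: 6)
  rows 48-55 [x1,x2,x3,x4=0110]: 11110101  (ones: 6)
  rows 56-63 [x1,x2,x3,x4=0111]: 11110101  (ones: 6)
  rows 64-71 [x1,x2,x3,x4=1000]: 00000000  (ones: 0)
  rows 72-79 [x1,x2,x3,x4=1001]: 00000000  (ones: 0)
  rows 80-87 [x1,x2,x3,x4=1010]: 11111111  (ones: 8)
  rows 88-95 [x1,x2,x3,x4=1011]: 11111111  (ones: 8)
  rows 96-103 [x1,x2,x3,x4=1100]: 11001100  (ones: 4)
  rows 104-111 [x1,x2,x3,x4=1101]: 11111111  (ones: 8)
  rows 112-119 [x1,x2,x3,x4=1110]: 11111111  (ones: 8)
  rows 120-127 [x1,x2,x3,x4=1111]: 11111111  (ones: 8)
Satisfying assignments = 0+0+6+6+3+6+6+6+0+0+8+8+4+8+8+8 = 77

77


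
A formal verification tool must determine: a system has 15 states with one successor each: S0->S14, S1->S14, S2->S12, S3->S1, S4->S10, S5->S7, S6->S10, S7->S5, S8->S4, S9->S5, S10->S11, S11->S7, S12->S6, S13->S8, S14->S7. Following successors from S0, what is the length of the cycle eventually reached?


Trace from S0 until a state repeats:
  S0 -> S14 -> S7 -> S5 -> S7
S7 first seen at step 2, revisited at step 4.
Cycle length = 4 - 2 = 2

2
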